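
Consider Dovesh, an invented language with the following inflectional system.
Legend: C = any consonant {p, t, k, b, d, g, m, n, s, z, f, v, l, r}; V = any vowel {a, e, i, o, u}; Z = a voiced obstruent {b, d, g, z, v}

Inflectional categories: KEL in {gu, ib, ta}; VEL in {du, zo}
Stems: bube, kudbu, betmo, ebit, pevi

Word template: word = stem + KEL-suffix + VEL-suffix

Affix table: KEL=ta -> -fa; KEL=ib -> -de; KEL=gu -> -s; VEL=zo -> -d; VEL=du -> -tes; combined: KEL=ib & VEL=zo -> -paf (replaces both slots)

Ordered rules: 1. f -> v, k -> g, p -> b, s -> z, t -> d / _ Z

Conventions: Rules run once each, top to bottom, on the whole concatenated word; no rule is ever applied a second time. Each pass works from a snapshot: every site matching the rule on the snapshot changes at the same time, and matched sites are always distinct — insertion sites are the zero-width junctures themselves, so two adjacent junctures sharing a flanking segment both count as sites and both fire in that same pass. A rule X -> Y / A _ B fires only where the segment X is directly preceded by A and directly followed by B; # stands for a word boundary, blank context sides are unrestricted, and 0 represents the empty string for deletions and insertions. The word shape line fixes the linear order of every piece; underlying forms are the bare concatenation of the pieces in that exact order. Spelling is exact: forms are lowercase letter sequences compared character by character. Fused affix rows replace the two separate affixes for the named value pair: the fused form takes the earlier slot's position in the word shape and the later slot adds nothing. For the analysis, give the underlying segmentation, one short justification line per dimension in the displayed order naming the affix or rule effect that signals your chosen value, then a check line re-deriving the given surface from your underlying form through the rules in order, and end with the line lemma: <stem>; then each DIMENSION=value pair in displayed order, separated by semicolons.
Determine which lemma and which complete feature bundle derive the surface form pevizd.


underlying: pevi-s-d
KEL=gu - signalled by the affix -s
VEL=zo - signalled by the affix -d
check: pevisd -> pevizd
lemma: pevi; KEL=gu; VEL=zo


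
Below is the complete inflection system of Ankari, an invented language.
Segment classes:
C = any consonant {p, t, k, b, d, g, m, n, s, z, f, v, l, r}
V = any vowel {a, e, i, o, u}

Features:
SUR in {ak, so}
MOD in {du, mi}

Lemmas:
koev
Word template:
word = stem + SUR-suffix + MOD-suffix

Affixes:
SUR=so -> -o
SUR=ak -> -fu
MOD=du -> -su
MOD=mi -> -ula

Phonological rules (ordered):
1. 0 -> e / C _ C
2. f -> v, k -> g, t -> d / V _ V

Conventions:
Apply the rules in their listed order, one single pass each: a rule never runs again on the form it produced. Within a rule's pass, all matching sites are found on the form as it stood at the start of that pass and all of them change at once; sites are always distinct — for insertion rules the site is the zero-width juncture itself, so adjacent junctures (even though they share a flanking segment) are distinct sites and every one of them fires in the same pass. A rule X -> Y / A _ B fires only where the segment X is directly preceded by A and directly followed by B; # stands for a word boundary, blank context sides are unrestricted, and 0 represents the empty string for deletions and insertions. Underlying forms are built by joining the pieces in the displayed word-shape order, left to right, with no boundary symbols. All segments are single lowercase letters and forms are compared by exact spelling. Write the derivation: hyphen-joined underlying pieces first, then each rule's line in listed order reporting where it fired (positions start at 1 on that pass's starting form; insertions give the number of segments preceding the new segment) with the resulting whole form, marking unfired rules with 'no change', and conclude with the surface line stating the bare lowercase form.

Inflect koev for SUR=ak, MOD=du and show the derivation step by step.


underlying: koev-fu-su
1. 0 -> e / C _ C: inserts after position(s) 4: koevefusu
2. f -> v, k -> g, t -> d / V _ V: fires at position(s) 6: koevevusu
surface: koevevusu


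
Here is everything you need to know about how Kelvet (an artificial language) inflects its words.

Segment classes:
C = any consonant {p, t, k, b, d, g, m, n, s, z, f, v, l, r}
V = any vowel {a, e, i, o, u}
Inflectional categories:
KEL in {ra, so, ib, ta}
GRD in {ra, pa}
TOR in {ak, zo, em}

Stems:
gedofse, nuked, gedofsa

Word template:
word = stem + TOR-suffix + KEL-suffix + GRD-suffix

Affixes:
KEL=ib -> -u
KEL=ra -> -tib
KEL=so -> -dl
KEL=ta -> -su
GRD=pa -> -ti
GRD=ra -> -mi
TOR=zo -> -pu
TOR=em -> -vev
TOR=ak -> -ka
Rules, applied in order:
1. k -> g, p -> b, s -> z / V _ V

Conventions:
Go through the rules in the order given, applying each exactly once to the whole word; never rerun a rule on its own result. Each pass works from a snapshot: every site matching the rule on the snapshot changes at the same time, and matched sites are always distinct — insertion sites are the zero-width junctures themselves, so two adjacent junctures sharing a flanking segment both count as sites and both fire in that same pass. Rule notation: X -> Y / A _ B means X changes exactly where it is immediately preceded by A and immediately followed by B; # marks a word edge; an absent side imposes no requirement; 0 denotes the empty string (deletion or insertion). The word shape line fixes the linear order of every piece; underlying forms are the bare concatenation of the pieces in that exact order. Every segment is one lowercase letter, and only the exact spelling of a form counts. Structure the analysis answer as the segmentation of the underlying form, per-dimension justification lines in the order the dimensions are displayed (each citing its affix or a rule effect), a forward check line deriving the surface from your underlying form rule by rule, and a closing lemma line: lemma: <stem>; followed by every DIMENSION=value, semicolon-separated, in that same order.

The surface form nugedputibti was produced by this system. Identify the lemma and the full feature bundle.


underlying: nuked-pu-tib-ti
KEL=ra - signalled by the affix -tib
GRD=pa - signalled by the affix -ti
TOR=zo - signalled by the affix -pu
check: nukedputibti -> nugedputibti
lemma: nuked; KEL=ra; GRD=pa; TOR=zo


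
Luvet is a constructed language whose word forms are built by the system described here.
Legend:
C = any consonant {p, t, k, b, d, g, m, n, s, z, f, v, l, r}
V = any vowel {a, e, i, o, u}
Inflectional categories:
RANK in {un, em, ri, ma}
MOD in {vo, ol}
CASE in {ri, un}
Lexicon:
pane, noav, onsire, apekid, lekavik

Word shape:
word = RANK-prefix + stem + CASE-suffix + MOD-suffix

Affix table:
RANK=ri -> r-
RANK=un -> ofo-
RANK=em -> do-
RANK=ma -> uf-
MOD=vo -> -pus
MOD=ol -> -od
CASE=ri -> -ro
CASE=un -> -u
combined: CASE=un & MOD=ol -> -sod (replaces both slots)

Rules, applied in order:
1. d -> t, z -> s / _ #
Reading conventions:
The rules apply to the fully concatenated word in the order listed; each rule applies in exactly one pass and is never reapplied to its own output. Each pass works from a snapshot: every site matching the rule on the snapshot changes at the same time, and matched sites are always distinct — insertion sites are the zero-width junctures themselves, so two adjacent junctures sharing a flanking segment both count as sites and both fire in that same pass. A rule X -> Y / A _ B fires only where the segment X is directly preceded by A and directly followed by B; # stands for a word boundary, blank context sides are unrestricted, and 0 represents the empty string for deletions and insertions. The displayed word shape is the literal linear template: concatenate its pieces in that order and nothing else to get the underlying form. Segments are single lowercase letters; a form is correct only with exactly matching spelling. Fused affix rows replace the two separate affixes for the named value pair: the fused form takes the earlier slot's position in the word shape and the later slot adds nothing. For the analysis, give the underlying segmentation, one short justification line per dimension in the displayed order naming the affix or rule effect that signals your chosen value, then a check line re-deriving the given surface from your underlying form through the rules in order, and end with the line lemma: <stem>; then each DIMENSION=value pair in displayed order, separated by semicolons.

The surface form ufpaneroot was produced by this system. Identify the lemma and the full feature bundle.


underlying: uf-pane-ro-od
RANK=ma - signalled by the affix uf-
MOD=ol - signalled by the affix -od
CASE=ri - signalled by the affix -ro
check: ufpanerood -> ufpaneroot
lemma: pane; RANK=ma; MOD=ol; CASE=ri


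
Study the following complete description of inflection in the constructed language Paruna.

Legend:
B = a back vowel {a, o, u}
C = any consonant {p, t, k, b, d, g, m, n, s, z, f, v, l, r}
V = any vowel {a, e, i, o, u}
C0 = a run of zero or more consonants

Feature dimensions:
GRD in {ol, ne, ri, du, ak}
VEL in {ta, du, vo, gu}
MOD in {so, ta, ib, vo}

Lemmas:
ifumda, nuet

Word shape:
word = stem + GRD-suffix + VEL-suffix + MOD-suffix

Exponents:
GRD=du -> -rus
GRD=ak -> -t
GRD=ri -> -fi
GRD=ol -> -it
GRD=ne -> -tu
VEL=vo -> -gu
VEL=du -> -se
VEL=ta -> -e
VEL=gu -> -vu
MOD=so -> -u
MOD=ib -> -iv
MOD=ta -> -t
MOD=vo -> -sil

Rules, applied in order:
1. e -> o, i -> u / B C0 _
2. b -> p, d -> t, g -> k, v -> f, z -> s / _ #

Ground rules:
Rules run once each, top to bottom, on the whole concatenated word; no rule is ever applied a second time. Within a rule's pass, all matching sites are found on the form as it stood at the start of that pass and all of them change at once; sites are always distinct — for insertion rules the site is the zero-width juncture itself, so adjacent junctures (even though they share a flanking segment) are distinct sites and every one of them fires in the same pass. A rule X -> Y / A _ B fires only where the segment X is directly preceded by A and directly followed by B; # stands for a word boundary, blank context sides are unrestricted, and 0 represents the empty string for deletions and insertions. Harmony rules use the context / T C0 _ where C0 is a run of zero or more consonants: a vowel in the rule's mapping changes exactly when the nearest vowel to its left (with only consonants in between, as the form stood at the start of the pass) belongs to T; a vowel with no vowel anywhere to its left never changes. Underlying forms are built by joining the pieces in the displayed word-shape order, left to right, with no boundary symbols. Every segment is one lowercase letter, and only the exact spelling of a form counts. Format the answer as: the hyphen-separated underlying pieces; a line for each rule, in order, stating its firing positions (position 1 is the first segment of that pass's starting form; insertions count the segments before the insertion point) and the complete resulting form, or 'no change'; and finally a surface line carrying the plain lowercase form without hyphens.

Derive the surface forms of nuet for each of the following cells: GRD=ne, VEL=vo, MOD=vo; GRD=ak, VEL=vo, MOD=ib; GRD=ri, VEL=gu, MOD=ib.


cell GRD=ne, VEL=vo, MOD=vo:
underlying: nuet-tu-gu-sil
1. e -> o, i -> u / B C0 _: fires at position(s) 3, 10: nuottugusul
2. b -> p, d -> t, g -> k, v -> f, z -> s / _ #: no change
surface: nuottugusul

cell GRD=ak, VEL=vo, MOD=ib:
underlying: nuet-t-gu-iv
1. e -> o, i -> u / B C0 _: fires at position(s) 3, 8: nuottguuv
2. b -> p, d -> t, g -> k, v -> f, z -> s / _ #: fires at position(s) 9: nuottguuf
surface: nuottguuf

cell GRD=ri, VEL=gu, MOD=ib:
underlying: nuet-fi-vu-iv
1. e -> o, i -> u / B C0 _: fires at position(s) 3, 9: nuotfivuuv
2. b -> p, d -> t, g -> k, v -> f, z -> s / _ #: fires at position(s) 10: nuotfivuuf
surface: nuotfivuuf


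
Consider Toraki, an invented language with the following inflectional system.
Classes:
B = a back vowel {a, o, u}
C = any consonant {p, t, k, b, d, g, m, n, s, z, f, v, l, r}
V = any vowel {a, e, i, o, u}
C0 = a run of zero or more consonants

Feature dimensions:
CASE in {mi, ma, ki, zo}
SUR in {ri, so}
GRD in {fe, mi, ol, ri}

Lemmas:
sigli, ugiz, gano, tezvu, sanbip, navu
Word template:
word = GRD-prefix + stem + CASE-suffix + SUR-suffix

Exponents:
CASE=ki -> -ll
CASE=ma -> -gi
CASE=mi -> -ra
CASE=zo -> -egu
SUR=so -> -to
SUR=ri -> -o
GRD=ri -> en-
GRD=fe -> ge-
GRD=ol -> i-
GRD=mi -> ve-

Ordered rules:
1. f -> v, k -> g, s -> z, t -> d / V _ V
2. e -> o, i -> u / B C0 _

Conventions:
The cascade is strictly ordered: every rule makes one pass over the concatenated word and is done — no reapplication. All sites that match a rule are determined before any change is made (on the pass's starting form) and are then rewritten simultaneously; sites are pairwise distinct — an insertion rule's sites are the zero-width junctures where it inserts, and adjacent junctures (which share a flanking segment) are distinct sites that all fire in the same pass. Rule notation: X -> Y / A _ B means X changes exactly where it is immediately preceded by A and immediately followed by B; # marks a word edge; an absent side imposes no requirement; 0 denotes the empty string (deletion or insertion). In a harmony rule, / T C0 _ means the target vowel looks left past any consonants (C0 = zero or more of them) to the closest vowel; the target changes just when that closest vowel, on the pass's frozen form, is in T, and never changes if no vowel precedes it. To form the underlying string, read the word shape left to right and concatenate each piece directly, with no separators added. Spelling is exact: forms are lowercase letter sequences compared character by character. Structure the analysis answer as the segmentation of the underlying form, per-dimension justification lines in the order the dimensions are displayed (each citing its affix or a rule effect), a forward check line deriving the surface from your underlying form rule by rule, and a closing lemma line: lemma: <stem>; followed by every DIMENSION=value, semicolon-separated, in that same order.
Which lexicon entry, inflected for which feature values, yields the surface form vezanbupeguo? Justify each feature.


underlying: ve-sanbip-egu-o
CASE=zo - signalled by the affix -egu
SUR=ri - signalled by the affix -o
GRD=mi - signalled by the affix ve-
check: vesanbipeguo -> vezanbipeguo -> vezanbupeguo
lemma: sanbip; CASE=zo; SUR=ri; GRD=mi


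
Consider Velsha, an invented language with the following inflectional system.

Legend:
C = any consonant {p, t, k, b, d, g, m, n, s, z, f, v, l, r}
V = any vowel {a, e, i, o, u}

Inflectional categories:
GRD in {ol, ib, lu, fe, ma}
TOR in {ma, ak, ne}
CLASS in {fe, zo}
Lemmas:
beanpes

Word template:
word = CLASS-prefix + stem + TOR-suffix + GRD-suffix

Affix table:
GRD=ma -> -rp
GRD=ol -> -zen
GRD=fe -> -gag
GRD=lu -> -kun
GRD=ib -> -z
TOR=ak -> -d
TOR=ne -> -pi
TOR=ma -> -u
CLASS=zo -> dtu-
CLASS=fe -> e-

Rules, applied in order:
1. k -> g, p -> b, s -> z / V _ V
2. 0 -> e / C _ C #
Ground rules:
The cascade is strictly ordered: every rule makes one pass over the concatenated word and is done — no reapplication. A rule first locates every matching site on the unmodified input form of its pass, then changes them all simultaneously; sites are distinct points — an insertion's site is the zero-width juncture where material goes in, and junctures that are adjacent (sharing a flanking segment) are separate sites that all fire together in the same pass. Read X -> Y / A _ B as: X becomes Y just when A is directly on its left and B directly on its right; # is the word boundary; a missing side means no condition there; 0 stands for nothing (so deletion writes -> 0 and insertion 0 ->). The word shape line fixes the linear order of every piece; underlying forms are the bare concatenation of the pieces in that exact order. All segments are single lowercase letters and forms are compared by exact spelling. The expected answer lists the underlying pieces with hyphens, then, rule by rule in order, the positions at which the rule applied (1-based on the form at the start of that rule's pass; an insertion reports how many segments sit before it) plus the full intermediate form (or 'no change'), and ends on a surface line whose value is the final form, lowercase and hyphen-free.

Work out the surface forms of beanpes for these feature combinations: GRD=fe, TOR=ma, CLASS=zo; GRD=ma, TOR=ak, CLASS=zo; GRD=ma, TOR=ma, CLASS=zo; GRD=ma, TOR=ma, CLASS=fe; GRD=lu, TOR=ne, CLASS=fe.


cell GRD=fe, TOR=ma, CLASS=zo:
underlying: dtu-beanpes-u-gag
1. k -> g, p -> b, s -> z / V _ V: fires at position(s) 10: dtubeanpezugag
2. 0 -> e / C _ C #: no change
surface: dtubeanpezugag

cell GRD=ma, TOR=ak, CLASS=zo:
underlying: dtu-beanpes-d-rp
1. k -> g, p -> b, s -> z / V _ V: no change
2. 0 -> e / C _ C #: inserts after position(s) 12: dtubeanpesdrep
surface: dtubeanpesdrep

cell GRD=ma, TOR=ma, CLASS=zo:
underlying: dtu-beanpes-u-rp
1. k -> g, p -> b, s -> z / V _ V: fires at position(s) 10: dtubeanpezurp
2. 0 -> e / C _ C #: inserts after position(s) 12: dtubeanpezurep
surface: dtubeanpezurep

cell GRD=ma, TOR=ma, CLASS=fe:
underlying: e-beanpes-u-rp
1. k -> g, p -> b, s -> z / V _ V: fires at position(s) 8: ebeanpezurp
2. 0 -> e / C _ C #: inserts after position(s) 10: ebeanpezurep
surface: ebeanpezurep

cell GRD=lu, TOR=ne, CLASS=fe:
underlying: e-beanpes-pi-kun
1. k -> g, p -> b, s -> z / V _ V: fires at position(s) 11: ebeanpespigun
2. 0 -> e / C _ C #: no change
surface: ebeanpespigun


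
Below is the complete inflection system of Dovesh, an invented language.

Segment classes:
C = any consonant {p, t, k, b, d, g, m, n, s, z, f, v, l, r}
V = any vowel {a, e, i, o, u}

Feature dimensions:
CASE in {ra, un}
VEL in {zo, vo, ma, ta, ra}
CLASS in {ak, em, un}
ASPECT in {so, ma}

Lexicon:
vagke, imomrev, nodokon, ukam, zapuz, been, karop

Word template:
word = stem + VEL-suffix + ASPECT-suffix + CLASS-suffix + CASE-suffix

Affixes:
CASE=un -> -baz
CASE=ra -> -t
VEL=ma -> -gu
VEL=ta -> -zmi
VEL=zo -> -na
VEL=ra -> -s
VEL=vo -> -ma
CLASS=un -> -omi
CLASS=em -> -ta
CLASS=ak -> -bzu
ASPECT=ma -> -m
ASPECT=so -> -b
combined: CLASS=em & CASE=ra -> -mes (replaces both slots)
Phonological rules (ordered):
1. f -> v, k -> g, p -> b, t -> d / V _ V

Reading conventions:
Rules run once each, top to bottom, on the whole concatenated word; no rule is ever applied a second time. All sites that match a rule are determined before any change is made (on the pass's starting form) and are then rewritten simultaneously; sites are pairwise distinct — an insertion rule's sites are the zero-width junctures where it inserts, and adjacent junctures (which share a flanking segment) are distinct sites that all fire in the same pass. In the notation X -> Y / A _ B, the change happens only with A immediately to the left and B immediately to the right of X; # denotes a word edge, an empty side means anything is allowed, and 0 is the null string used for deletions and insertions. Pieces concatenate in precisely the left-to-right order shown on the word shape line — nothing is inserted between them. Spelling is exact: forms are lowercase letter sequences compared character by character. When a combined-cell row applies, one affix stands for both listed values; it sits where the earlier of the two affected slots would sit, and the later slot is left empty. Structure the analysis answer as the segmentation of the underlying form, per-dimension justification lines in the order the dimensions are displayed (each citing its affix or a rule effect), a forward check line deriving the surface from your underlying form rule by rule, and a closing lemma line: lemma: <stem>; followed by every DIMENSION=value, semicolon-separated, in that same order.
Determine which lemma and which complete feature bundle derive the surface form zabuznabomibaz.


underlying: zapuz-na-b-omi-baz
CASE=un - signalled by the affix -baz
VEL=zo - signalled by the affix -na
CLASS=un - signalled by the affix -omi
ASPECT=so - signalled by the affix -b
check: zapuznabomibaz -> zabuznabomibaz
lemma: zapuz; CASE=un; VEL=zo; CLASS=un; ASPECT=so


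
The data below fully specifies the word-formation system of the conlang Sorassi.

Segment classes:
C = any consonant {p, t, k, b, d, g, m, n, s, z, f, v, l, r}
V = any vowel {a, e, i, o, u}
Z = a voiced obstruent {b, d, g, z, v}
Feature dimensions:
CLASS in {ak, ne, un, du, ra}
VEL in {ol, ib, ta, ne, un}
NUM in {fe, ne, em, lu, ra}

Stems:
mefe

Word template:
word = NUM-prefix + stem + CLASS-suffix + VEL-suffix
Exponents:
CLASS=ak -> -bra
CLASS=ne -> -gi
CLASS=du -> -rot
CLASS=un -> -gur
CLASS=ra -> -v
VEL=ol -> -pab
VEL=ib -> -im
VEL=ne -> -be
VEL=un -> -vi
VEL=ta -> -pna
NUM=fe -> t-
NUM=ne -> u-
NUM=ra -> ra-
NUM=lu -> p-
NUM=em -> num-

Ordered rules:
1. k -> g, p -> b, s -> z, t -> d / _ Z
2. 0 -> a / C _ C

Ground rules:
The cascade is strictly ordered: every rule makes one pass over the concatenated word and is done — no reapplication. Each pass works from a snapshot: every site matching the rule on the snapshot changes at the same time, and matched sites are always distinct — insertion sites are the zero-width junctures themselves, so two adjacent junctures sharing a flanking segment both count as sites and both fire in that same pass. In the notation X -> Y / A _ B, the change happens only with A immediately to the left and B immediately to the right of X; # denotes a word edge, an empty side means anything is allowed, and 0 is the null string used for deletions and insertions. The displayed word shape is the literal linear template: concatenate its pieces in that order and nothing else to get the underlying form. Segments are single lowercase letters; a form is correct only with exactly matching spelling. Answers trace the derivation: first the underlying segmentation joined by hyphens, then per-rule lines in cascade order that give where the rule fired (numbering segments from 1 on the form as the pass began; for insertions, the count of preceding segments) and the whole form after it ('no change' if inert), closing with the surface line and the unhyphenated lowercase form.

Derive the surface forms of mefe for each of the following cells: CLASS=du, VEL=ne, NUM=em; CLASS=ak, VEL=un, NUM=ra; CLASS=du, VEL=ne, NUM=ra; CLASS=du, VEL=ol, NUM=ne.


cell CLASS=du, VEL=ne, NUM=em:
underlying: num-mefe-rot-be
1. k -> g, p -> b, s -> z, t -> d / _ Z: fires at position(s) 10: nummeferodbe
2. 0 -> a / C _ C: inserts after position(s) 3, 10: numameferodabe
surface: numameferodabe

cell CLASS=ak, VEL=un, NUM=ra:
underlying: ra-mefe-bra-vi
1. k -> g, p -> b, s -> z, t -> d / _ Z: no change
2. 0 -> a / C _ C: inserts after position(s) 7: ramefebaravi
surface: ramefebaravi

cell CLASS=du, VEL=ne, NUM=ra:
underlying: ra-mefe-rot-be
1. k -> g, p -> b, s -> z, t -> d / _ Z: fires at position(s) 9: rameferodbe
2. 0 -> a / C _ C: inserts after position(s) 9: rameferodabe
surface: rameferodabe

cell CLASS=du, VEL=ol, NUM=ne:
underlying: u-mefe-rot-pab
1. k -> g, p -> b, s -> z, t -> d / _ Z: no change
2. 0 -> a / C _ C: inserts after position(s) 8: umeferotapab
surface: umeferotapab


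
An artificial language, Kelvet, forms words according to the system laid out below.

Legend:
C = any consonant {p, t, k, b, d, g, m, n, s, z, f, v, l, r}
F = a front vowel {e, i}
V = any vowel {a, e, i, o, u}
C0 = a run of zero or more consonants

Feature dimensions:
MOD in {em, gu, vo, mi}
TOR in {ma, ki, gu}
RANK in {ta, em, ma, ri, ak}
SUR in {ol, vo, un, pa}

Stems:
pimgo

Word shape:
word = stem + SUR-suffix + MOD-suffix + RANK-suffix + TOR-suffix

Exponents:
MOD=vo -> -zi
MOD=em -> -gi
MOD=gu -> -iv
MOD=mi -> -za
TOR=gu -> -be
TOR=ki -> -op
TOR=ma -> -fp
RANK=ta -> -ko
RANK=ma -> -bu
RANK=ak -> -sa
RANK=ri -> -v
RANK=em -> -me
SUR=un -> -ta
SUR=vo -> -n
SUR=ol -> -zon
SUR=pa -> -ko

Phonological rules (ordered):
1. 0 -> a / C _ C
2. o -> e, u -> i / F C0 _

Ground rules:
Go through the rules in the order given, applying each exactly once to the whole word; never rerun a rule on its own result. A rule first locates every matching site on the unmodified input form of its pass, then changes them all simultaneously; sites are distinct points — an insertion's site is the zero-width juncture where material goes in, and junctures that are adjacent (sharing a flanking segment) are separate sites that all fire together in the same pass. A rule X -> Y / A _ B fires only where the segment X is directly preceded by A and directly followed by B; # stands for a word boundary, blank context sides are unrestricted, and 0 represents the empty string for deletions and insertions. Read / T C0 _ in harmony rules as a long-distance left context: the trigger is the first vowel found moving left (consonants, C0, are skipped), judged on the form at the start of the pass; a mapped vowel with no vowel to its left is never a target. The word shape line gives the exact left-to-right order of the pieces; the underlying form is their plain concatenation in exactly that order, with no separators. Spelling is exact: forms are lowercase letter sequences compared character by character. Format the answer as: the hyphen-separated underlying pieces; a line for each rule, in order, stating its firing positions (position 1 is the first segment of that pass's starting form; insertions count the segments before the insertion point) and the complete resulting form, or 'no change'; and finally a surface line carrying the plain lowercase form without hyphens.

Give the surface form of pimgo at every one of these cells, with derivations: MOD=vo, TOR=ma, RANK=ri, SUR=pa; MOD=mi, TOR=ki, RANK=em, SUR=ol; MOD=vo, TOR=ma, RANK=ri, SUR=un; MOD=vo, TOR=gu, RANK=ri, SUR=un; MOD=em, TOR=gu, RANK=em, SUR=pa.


cell MOD=vo, TOR=ma, RANK=ri, SUR=pa:
underlying: pimgo-ko-zi-v-fp
1. 0 -> a / C _ C: inserts after position(s) 3, 10, 11: pimagokozivafap
2. o -> e, u -> i / F C0 _: no change
surface: pimagokozivafap

cell MOD=mi, TOR=ki, RANK=em, SUR=ol:
underlying: pimgo-zon-za-me-op
1. 0 -> a / C _ C: inserts after position(s) 3, 8: pimagozonazameop
2. o -> e, u -> i / F C0 _: fires at position(s) 15: pimagozonazameep
surface: pimagozonazameep

cell MOD=vo, TOR=ma, RANK=ri, SUR=un:
underlying: pimgo-ta-zi-v-fp
1. 0 -> a / C _ C: inserts after position(s) 3, 10, 11: pimagotazivafap
2. o -> e, u -> i / F C0 _: no change
surface: pimagotazivafap

cell MOD=vo, TOR=gu, RANK=ri, SUR=un:
underlying: pimgo-ta-zi-v-be
1. 0 -> a / C _ C: inserts after position(s) 3, 10: pimagotazivabe
2. o -> e, u -> i / F C0 _: no change
surface: pimagotazivabe

cell MOD=em, TOR=gu, RANK=em, SUR=pa:
underlying: pimgo-ko-gi-me-be
1. 0 -> a / C _ C: inserts after position(s) 3: pimagokogimebe
2. o -> e, u -> i / F C0 _: no change
surface: pimagokogimebe


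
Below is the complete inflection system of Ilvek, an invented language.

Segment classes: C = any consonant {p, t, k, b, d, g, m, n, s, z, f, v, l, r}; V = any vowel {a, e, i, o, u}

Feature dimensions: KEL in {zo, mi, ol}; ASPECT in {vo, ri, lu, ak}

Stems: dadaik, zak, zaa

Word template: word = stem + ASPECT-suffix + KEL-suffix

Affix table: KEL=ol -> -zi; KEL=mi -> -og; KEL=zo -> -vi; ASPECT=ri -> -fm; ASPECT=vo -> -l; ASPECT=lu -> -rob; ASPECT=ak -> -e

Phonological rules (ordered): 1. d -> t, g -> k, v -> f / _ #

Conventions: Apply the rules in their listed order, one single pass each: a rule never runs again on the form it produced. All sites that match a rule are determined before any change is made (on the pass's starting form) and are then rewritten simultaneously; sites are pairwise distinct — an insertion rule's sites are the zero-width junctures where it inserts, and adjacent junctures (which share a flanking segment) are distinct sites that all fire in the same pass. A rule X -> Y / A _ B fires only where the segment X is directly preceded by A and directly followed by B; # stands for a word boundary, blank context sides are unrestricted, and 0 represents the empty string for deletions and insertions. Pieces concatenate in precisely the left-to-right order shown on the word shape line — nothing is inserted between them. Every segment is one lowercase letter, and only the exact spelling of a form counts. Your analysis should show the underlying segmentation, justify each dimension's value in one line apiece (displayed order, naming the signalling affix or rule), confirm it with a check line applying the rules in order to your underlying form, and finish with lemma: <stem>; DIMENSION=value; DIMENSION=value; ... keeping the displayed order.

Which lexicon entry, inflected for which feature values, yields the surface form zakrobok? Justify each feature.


underlying: zak-rob-og
KEL=mi - signalled by the affix -og
ASPECT=lu - signalled by the affix -rob
check: zakrobog -> zakrobok
lemma: zak; KEL=mi; ASPECT=lu


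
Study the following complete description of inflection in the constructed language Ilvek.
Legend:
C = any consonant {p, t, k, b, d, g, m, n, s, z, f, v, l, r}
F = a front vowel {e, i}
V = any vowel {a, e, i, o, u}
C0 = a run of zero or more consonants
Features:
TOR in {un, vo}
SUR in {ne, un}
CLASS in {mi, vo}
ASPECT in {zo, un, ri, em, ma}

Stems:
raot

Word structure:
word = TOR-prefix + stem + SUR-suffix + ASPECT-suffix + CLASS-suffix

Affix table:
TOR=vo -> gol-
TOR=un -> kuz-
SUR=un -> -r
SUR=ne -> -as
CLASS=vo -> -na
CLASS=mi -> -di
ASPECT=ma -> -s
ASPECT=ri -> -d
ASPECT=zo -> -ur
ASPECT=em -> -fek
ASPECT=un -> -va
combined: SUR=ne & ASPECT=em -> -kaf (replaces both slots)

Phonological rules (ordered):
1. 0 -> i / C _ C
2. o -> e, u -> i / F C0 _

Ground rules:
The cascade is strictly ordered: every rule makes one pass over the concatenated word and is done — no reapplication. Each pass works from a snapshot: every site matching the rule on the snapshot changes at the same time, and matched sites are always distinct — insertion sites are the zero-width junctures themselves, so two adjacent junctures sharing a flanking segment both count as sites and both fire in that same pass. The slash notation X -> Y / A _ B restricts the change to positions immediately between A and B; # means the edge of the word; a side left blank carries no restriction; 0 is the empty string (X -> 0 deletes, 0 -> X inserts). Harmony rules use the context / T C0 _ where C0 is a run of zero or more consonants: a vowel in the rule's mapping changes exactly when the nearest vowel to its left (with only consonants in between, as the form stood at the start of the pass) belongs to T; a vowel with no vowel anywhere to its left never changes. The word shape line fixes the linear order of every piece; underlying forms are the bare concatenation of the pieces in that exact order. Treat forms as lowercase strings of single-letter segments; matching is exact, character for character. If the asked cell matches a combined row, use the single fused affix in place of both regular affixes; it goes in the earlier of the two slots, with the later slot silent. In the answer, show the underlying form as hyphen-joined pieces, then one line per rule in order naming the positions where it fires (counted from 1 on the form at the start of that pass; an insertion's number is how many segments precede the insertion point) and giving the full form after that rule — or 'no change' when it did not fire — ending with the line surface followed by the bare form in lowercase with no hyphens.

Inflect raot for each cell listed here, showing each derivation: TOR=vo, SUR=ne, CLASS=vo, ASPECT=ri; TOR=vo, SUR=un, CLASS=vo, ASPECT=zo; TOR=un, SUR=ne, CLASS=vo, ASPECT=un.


cell TOR=vo, SUR=ne, CLASS=vo, ASPECT=ri:
underlying: gol-raot-as-d-na
1. 0 -> i / C _ C: inserts after position(s) 3, 9, 10: goliraotasidina
2. o -> e, u -> i / F C0 _: no change
surface: goliraotasidina

cell TOR=vo, SUR=un, CLASS=vo, ASPECT=zo:
underlying: gol-raot-r-ur-na
1. 0 -> i / C _ C: inserts after position(s) 3, 7, 10: goliraotirurina
2. o -> e, u -> i / F C0 _: fires at position(s) 11: goliraotiririna
surface: goliraotiririna

cell TOR=un, SUR=ne, CLASS=vo, ASPECT=un:
underlying: kuz-raot-as-va-na
1. 0 -> i / C _ C: inserts after position(s) 3, 9: kuziraotasivana
2. o -> e, u -> i / F C0 _: no change
surface: kuziraotasivana


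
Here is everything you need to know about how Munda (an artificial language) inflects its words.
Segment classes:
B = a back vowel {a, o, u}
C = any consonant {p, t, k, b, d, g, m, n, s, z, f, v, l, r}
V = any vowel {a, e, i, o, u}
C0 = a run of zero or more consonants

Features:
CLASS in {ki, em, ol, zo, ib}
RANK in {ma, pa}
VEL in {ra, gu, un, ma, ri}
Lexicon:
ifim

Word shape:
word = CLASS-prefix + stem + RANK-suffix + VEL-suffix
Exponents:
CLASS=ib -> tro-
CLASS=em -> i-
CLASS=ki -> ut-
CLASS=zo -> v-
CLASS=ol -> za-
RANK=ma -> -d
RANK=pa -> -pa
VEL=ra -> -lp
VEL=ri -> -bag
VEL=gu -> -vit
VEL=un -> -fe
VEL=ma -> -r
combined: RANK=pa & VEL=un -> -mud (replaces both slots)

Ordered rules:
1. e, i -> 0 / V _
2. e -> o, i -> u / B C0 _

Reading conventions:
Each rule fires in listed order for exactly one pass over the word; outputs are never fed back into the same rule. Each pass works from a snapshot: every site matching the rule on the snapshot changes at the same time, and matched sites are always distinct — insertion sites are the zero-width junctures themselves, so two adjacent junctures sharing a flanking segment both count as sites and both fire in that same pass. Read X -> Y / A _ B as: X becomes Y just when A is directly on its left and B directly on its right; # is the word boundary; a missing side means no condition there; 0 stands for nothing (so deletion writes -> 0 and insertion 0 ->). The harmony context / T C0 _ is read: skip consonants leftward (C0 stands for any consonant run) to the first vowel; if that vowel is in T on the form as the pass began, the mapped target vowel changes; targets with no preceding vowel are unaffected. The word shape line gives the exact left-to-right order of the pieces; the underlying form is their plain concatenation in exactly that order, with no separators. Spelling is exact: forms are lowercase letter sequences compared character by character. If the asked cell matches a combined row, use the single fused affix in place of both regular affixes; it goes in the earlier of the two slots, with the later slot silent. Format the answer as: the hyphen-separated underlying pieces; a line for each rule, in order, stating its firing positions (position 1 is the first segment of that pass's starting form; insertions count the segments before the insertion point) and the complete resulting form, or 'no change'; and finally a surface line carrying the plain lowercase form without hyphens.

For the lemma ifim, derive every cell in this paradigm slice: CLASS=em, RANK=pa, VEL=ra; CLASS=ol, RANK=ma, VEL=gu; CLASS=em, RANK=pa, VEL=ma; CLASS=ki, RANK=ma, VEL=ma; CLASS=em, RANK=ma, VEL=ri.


cell CLASS=em, RANK=pa, VEL=ra:
underlying: i-ifim-pa-lp
1. e, i -> 0 / V _: fires at position(s) 2: ifimpalp
2. e -> o, i -> u / B C0 _: no change
surface: ifimpalp

cell CLASS=ol, RANK=ma, VEL=gu:
underlying: za-ifim-d-vit
1. e, i -> 0 / V _: fires at position(s) 3: zafimdvit
2. e -> o, i -> u / B C0 _: fires at position(s) 4: zafumdvit
surface: zafumdvit

cell CLASS=em, RANK=pa, VEL=ma:
underlying: i-ifim-pa-r
1. e, i -> 0 / V _: fires at position(s) 2: ifimpar
2. e -> o, i -> u / B C0 _: no change
surface: ifimpar

cell CLASS=ki, RANK=ma, VEL=ma:
underlying: ut-ifim-d-r
1. e, i -> 0 / V _: no change
2. e -> o, i -> u / B C0 _: fires at position(s) 3: utufimdr
surface: utufimdr

cell CLASS=em, RANK=ma, VEL=ri:
underlying: i-ifim-d-bag
1. e, i -> 0 / V _: fires at position(s) 2: ifimdbag
2. e -> o, i -> u / B C0 _: no change
surface: ifimdbag


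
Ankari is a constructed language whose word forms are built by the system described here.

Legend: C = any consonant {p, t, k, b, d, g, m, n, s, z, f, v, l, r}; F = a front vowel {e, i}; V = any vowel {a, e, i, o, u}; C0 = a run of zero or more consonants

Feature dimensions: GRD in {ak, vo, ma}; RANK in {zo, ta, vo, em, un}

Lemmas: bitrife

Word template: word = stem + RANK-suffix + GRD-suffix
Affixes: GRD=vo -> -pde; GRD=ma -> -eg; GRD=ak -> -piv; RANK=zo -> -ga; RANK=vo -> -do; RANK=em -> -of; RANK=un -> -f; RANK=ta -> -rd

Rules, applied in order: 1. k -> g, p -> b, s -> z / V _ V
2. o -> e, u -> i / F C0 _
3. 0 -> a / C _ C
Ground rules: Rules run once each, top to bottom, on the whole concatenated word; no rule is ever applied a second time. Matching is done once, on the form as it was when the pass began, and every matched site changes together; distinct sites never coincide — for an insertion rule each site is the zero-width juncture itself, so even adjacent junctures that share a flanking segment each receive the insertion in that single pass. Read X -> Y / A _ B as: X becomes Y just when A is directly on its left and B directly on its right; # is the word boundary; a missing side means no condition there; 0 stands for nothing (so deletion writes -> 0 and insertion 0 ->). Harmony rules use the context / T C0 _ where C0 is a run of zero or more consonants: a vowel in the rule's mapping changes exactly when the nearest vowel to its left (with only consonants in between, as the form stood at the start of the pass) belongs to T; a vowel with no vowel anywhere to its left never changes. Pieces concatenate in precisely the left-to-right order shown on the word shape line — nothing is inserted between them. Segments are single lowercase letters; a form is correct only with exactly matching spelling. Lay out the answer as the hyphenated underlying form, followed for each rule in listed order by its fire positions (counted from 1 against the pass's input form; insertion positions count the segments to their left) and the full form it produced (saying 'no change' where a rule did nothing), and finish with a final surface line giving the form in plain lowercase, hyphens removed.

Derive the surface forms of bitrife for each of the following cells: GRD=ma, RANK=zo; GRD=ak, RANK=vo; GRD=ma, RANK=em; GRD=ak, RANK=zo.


cell GRD=ma, RANK=zo:
underlying: bitrife-ga-eg
1. k -> g, p -> b, s -> z / V _ V: no change
2. o -> e, u -> i / F C0 _: no change
3. 0 -> a / C _ C: inserts after position(s) 3: bitarifegaeg
surface: bitarifegaeg

cell GRD=ak, RANK=vo:
underlying: bitrife-do-piv
1. k -> g, p -> b, s -> z / V _ V: fires at position(s) 10: bitrifedobiv
2. o -> e, u -> i / F C0 _: fires at position(s) 9: bitrifedebiv
3. 0 -> a / C _ C: inserts after position(s) 3: bitarifedebiv
surface: bitarifedebiv

cell GRD=ma, RANK=em:
underlying: bitrife-of-eg
1. k -> g, p -> b, s -> z / V _ V: no change
2. o -> e, u -> i / F C0 _: fires at position(s) 8: bitrifeefeg
3. 0 -> a / C _ C: inserts after position(s) 3: bitarifeefeg
surface: bitarifeefeg

cell GRD=ak, RANK=zo:
underlying: bitrife-ga-piv
1. k -> g, p -> b, s -> z / V _ V: fires at position(s) 10: bitrifegabiv
2. o -> e, u -> i / F C0 _: no change
3. 0 -> a / C _ C: inserts after position(s) 3: bitarifegabiv
surface: bitarifegabiv


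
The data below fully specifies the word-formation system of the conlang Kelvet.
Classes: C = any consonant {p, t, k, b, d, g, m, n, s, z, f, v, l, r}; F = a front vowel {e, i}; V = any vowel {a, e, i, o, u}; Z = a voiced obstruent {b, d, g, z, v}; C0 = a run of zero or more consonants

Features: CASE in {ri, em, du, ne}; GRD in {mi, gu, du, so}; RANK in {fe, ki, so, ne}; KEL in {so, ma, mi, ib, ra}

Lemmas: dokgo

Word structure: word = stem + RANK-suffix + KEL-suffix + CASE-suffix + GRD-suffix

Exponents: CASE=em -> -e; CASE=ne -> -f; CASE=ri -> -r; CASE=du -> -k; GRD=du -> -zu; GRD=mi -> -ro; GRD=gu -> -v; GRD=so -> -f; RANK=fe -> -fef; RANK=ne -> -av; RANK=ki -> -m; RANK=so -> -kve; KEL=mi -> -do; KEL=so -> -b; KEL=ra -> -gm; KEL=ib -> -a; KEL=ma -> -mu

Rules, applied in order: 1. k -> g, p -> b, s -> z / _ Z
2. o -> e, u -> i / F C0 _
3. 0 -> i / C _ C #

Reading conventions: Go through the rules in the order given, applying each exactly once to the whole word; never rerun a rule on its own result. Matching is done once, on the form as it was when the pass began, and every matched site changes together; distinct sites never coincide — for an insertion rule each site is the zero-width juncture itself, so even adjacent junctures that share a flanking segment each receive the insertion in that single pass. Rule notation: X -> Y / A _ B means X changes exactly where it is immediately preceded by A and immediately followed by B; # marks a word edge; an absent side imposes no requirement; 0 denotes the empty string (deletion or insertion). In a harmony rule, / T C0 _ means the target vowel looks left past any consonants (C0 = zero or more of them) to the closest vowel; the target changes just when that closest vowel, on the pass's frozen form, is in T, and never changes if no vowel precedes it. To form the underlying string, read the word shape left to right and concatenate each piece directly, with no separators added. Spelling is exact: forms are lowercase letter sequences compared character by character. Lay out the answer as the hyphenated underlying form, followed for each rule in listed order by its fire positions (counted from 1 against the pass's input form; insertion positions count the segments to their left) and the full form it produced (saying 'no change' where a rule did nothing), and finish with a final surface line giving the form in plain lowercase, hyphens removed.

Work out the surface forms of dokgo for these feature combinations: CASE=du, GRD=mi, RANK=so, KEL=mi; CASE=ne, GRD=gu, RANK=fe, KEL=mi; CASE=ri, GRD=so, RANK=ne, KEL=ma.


cell CASE=du, GRD=mi, RANK=so, KEL=mi:
underlying: dokgo-kve-do-k-ro
1. k -> g, p -> b, s -> z / _ Z: fires at position(s) 3, 6: doggogvedokro
2. o -> e, u -> i / F C0 _: fires at position(s) 10: doggogvedekro
3. 0 -> i / C _ C #: no change
surface: doggogvedekro

cell CASE=ne, GRD=gu, RANK=fe, KEL=mi:
underlying: dokgo-fef-do-f-v
1. k -> g, p -> b, s -> z / _ Z: fires at position(s) 3: doggofefdofv
2. o -> e, u -> i / F C0 _: fires at position(s) 10: doggofefdefv
3. 0 -> i / C _ C #: inserts after position(s) 11: doggofefdefiv
surface: doggofefdefiv

cell CASE=ri, GRD=so, RANK=ne, KEL=ma:
underlying: dokgo-av-mu-r-f
1. k -> g, p -> b, s -> z / _ Z: fires at position(s) 3: doggoavmurf
2. o -> e, u -> i / F C0 _: no change
3. 0 -> i / C _ C #: inserts after position(s) 10: doggoavmurif
surface: doggoavmurif
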